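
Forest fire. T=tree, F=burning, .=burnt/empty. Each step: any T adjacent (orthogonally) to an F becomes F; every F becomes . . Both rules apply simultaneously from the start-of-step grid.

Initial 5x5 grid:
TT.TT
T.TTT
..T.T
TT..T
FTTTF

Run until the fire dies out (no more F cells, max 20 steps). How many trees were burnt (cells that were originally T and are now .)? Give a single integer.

Step 1: +4 fires, +2 burnt (F count now 4)
Step 2: +3 fires, +4 burnt (F count now 3)
Step 3: +1 fires, +3 burnt (F count now 1)
Step 4: +2 fires, +1 burnt (F count now 2)
Step 5: +2 fires, +2 burnt (F count now 2)
Step 6: +1 fires, +2 burnt (F count now 1)
Step 7: +0 fires, +1 burnt (F count now 0)
Fire out after step 7
Initially T: 16, now '.': 22
Total burnt (originally-T cells now '.'): 13

Answer: 13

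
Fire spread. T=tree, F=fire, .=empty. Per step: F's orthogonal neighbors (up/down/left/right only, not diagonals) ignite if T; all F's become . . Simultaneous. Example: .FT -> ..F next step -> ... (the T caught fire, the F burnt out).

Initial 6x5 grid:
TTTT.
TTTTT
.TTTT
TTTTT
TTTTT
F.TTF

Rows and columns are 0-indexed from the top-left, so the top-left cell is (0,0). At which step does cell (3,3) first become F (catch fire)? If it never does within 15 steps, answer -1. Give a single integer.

Step 1: cell (3,3)='T' (+3 fires, +2 burnt)
Step 2: cell (3,3)='T' (+5 fires, +3 burnt)
Step 3: cell (3,3)='F' (+4 fires, +5 burnt)
  -> target ignites at step 3
Step 4: cell (3,3)='.' (+4 fires, +4 burnt)
Step 5: cell (3,3)='.' (+3 fires, +4 burnt)
Step 6: cell (3,3)='.' (+4 fires, +3 burnt)
Step 7: cell (3,3)='.' (+2 fires, +4 burnt)
Step 8: cell (3,3)='.' (+0 fires, +2 burnt)
  fire out at step 8

3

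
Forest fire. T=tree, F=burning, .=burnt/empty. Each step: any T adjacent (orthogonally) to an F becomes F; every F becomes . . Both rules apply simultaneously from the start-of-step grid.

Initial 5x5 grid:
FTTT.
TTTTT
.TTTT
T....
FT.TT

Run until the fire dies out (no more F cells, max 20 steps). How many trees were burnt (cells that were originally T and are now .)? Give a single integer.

Step 1: +4 fires, +2 burnt (F count now 4)
Step 2: +2 fires, +4 burnt (F count now 2)
Step 3: +3 fires, +2 burnt (F count now 3)
Step 4: +2 fires, +3 burnt (F count now 2)
Step 5: +2 fires, +2 burnt (F count now 2)
Step 6: +1 fires, +2 burnt (F count now 1)
Step 7: +0 fires, +1 burnt (F count now 0)
Fire out after step 7
Initially T: 16, now '.': 23
Total burnt (originally-T cells now '.'): 14

Answer: 14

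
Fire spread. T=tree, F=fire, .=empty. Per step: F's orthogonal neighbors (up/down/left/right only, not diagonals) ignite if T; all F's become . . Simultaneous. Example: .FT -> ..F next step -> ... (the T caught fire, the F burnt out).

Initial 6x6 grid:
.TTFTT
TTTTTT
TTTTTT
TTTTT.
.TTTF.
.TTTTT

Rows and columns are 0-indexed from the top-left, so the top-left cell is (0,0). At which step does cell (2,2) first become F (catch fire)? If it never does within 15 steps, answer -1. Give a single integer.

Step 1: cell (2,2)='T' (+6 fires, +2 burnt)
Step 2: cell (2,2)='T' (+10 fires, +6 burnt)
Step 3: cell (2,2)='F' (+7 fires, +10 burnt)
  -> target ignites at step 3
Step 4: cell (2,2)='.' (+4 fires, +7 burnt)
Step 5: cell (2,2)='.' (+2 fires, +4 burnt)
Step 6: cell (2,2)='.' (+0 fires, +2 burnt)
  fire out at step 6

3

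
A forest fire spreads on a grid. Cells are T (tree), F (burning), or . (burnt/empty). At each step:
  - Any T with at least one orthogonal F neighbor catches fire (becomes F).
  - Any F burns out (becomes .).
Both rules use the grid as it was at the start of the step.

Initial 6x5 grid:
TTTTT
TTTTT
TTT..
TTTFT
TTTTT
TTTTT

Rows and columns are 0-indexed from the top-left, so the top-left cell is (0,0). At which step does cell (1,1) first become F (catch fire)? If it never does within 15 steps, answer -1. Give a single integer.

Step 1: cell (1,1)='T' (+3 fires, +1 burnt)
Step 2: cell (1,1)='T' (+5 fires, +3 burnt)
Step 3: cell (1,1)='T' (+6 fires, +5 burnt)
Step 4: cell (1,1)='F' (+6 fires, +6 burnt)
  -> target ignites at step 4
Step 5: cell (1,1)='.' (+5 fires, +6 burnt)
Step 6: cell (1,1)='.' (+2 fires, +5 burnt)
Step 7: cell (1,1)='.' (+0 fires, +2 burnt)
  fire out at step 7

4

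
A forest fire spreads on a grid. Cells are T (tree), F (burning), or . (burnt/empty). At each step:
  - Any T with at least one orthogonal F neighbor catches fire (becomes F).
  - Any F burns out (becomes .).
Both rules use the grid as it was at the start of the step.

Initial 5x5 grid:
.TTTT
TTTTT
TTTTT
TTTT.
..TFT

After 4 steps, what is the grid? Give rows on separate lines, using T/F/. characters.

Step 1: 3 trees catch fire, 1 burn out
  .TTTT
  TTTTT
  TTTTT
  TTTF.
  ..F.F
Step 2: 2 trees catch fire, 3 burn out
  .TTTT
  TTTTT
  TTTFT
  TTF..
  .....
Step 3: 4 trees catch fire, 2 burn out
  .TTTT
  TTTFT
  TTF.F
  TF...
  .....
Step 4: 5 trees catch fire, 4 burn out
  .TTFT
  TTF.F
  TF...
  F....
  .....

.TTFT
TTF.F
TF...
F....
.....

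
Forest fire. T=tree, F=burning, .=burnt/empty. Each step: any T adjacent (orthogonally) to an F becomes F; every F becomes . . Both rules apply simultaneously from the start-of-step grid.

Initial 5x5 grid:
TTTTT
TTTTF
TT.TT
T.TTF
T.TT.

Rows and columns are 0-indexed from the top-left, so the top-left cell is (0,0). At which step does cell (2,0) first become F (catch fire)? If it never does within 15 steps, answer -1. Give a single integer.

Step 1: cell (2,0)='T' (+4 fires, +2 burnt)
Step 2: cell (2,0)='T' (+5 fires, +4 burnt)
Step 3: cell (2,0)='T' (+3 fires, +5 burnt)
Step 4: cell (2,0)='T' (+3 fires, +3 burnt)
Step 5: cell (2,0)='F' (+2 fires, +3 burnt)
  -> target ignites at step 5
Step 6: cell (2,0)='.' (+1 fires, +2 burnt)
Step 7: cell (2,0)='.' (+1 fires, +1 burnt)
Step 8: cell (2,0)='.' (+0 fires, +1 burnt)
  fire out at step 8

5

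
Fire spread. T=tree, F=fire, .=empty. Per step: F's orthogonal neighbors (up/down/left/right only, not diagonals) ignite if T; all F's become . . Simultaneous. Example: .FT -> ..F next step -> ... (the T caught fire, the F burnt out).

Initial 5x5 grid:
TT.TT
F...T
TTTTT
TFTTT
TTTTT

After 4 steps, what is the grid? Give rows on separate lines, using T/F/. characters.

Step 1: 6 trees catch fire, 2 burn out
  FT.TT
  ....T
  FFTTT
  F.FTT
  TFTTT
Step 2: 5 trees catch fire, 6 burn out
  .F.TT
  ....T
  ..FTT
  ...FT
  F.FTT
Step 3: 3 trees catch fire, 5 burn out
  ...TT
  ....T
  ...FT
  ....F
  ...FT
Step 4: 2 trees catch fire, 3 burn out
  ...TT
  ....T
  ....F
  .....
  ....F

...TT
....T
....F
.....
....F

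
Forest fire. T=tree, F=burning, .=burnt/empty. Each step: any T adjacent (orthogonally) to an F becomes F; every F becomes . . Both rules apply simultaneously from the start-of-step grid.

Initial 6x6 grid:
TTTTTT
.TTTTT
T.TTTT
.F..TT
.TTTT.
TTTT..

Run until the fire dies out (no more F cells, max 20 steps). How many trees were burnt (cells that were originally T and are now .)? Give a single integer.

Answer: 25

Derivation:
Step 1: +1 fires, +1 burnt (F count now 1)
Step 2: +2 fires, +1 burnt (F count now 2)
Step 3: +3 fires, +2 burnt (F count now 3)
Step 4: +2 fires, +3 burnt (F count now 2)
Step 5: +1 fires, +2 burnt (F count now 1)
Step 6: +2 fires, +1 burnt (F count now 2)
Step 7: +3 fires, +2 burnt (F count now 3)
Step 8: +4 fires, +3 burnt (F count now 4)
Step 9: +3 fires, +4 burnt (F count now 3)
Step 10: +2 fires, +3 burnt (F count now 2)
Step 11: +1 fires, +2 burnt (F count now 1)
Step 12: +1 fires, +1 burnt (F count now 1)
Step 13: +0 fires, +1 burnt (F count now 0)
Fire out after step 13
Initially T: 26, now '.': 35
Total burnt (originally-T cells now '.'): 25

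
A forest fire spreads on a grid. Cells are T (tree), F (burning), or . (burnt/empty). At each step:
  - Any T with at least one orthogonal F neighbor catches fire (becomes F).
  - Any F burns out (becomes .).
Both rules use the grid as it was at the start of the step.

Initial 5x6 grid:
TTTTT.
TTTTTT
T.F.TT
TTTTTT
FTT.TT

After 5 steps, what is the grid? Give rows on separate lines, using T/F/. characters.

Step 1: 4 trees catch fire, 2 burn out
  TTTTT.
  TTFTTT
  T...TT
  FTFTTT
  .FT.TT
Step 2: 7 trees catch fire, 4 burn out
  TTFTT.
  TF.FTT
  F...TT
  .F.FTT
  ..F.TT
Step 3: 5 trees catch fire, 7 burn out
  TF.FT.
  F...FT
  ....TT
  ....FT
  ....TT
Step 4: 6 trees catch fire, 5 burn out
  F...F.
  .....F
  ....FT
  .....F
  ....FT
Step 5: 2 trees catch fire, 6 burn out
  ......
  ......
  .....F
  ......
  .....F

......
......
.....F
......
.....F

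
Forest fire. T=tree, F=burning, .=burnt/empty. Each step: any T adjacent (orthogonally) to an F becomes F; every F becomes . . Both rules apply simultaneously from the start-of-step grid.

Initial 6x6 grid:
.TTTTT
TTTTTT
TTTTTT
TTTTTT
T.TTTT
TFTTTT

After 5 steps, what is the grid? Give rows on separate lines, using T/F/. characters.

Step 1: 2 trees catch fire, 1 burn out
  .TTTTT
  TTTTTT
  TTTTTT
  TTTTTT
  T.TTTT
  F.FTTT
Step 2: 3 trees catch fire, 2 burn out
  .TTTTT
  TTTTTT
  TTTTTT
  TTTTTT
  F.FTTT
  ...FTT
Step 3: 4 trees catch fire, 3 burn out
  .TTTTT
  TTTTTT
  TTTTTT
  FTFTTT
  ...FTT
  ....FT
Step 4: 6 trees catch fire, 4 burn out
  .TTTTT
  TTTTTT
  FTFTTT
  .F.FTT
  ....FT
  .....F
Step 5: 6 trees catch fire, 6 burn out
  .TTTTT
  FTFTTT
  .F.FTT
  ....FT
  .....F
  ......

.TTTTT
FTFTTT
.F.FTT
....FT
.....F
......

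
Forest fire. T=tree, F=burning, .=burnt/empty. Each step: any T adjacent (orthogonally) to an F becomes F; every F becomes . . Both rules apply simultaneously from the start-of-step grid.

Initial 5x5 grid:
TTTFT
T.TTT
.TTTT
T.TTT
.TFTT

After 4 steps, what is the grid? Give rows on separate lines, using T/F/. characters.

Step 1: 6 trees catch fire, 2 burn out
  TTF.F
  T.TFT
  .TTTT
  T.FTT
  .F.FT
Step 2: 7 trees catch fire, 6 burn out
  TF...
  T.F.F
  .TFFT
  T..FT
  ....F
Step 3: 4 trees catch fire, 7 burn out
  F....
  T....
  .F..F
  T...F
  .....
Step 4: 1 trees catch fire, 4 burn out
  .....
  F....
  .....
  T....
  .....

.....
F....
.....
T....
.....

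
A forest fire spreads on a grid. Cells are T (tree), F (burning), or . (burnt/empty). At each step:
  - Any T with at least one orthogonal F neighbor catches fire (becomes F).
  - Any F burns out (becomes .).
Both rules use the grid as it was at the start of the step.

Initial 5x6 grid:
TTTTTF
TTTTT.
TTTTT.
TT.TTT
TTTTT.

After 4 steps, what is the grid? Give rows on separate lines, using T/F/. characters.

Step 1: 1 trees catch fire, 1 burn out
  TTTTF.
  TTTTT.
  TTTTT.
  TT.TTT
  TTTTT.
Step 2: 2 trees catch fire, 1 burn out
  TTTF..
  TTTTF.
  TTTTT.
  TT.TTT
  TTTTT.
Step 3: 3 trees catch fire, 2 burn out
  TTF...
  TTTF..
  TTTTF.
  TT.TTT
  TTTTT.
Step 4: 4 trees catch fire, 3 burn out
  TF....
  TTF...
  TTTF..
  TT.TFT
  TTTTT.

TF....
TTF...
TTTF..
TT.TFT
TTTTT.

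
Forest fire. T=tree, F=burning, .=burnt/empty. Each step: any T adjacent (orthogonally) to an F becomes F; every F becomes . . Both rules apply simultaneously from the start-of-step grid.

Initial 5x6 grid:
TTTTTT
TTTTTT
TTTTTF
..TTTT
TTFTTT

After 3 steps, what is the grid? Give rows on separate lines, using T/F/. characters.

Step 1: 6 trees catch fire, 2 burn out
  TTTTTT
  TTTTTF
  TTTTF.
  ..FTTF
  TF.FTT
Step 2: 9 trees catch fire, 6 burn out
  TTTTTF
  TTTTF.
  TTFF..
  ...FF.
  F...FF
Step 3: 4 trees catch fire, 9 burn out
  TTTTF.
  TTFF..
  TF....
  ......
  ......

TTTTF.
TTFF..
TF....
......
......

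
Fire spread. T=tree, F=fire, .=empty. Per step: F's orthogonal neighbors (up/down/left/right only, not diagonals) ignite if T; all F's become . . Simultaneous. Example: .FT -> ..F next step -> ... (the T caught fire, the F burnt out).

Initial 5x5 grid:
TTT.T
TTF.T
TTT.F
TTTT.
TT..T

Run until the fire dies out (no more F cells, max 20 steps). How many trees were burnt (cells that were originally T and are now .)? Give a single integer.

Answer: 16

Derivation:
Step 1: +4 fires, +2 burnt (F count now 4)
Step 2: +5 fires, +4 burnt (F count now 5)
Step 3: +4 fires, +5 burnt (F count now 4)
Step 4: +2 fires, +4 burnt (F count now 2)
Step 5: +1 fires, +2 burnt (F count now 1)
Step 6: +0 fires, +1 burnt (F count now 0)
Fire out after step 6
Initially T: 17, now '.': 24
Total burnt (originally-T cells now '.'): 16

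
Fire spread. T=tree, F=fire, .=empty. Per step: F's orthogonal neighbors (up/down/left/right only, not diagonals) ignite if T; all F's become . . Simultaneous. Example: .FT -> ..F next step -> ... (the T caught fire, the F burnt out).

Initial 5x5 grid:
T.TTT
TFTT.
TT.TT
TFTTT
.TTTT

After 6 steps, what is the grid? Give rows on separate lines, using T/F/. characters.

Step 1: 6 trees catch fire, 2 burn out
  T.TTT
  F.FT.
  TF.TT
  F.FTT
  .FTTT
Step 2: 6 trees catch fire, 6 burn out
  F.FTT
  ...F.
  F..TT
  ...FT
  ..FTT
Step 3: 4 trees catch fire, 6 burn out
  ...FT
  .....
  ...FT
  ....F
  ...FT
Step 4: 3 trees catch fire, 4 burn out
  ....F
  .....
  ....F
  .....
  ....F
Step 5: 0 trees catch fire, 3 burn out
  .....
  .....
  .....
  .....
  .....
Step 6: 0 trees catch fire, 0 burn out
  .....
  .....
  .....
  .....
  .....

.....
.....
.....
.....
.....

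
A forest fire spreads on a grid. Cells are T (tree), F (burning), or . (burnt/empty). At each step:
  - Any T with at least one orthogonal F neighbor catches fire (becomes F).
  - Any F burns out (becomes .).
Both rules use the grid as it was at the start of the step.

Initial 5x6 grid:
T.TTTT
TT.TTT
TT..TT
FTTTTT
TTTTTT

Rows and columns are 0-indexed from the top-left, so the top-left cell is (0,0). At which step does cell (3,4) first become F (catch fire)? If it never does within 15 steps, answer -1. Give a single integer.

Step 1: cell (3,4)='T' (+3 fires, +1 burnt)
Step 2: cell (3,4)='T' (+4 fires, +3 burnt)
Step 3: cell (3,4)='T' (+4 fires, +4 burnt)
Step 4: cell (3,4)='F' (+2 fires, +4 burnt)
  -> target ignites at step 4
Step 5: cell (3,4)='.' (+3 fires, +2 burnt)
Step 6: cell (3,4)='.' (+3 fires, +3 burnt)
Step 7: cell (3,4)='.' (+3 fires, +3 burnt)
Step 8: cell (3,4)='.' (+2 fires, +3 burnt)
Step 9: cell (3,4)='.' (+1 fires, +2 burnt)
Step 10: cell (3,4)='.' (+0 fires, +1 burnt)
  fire out at step 10

4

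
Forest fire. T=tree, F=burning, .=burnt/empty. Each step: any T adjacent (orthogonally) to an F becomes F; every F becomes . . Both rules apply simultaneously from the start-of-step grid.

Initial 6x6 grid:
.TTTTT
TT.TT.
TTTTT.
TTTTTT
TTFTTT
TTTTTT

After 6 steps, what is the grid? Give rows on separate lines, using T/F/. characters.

Step 1: 4 trees catch fire, 1 burn out
  .TTTTT
  TT.TT.
  TTTTT.
  TTFTTT
  TF.FTT
  TTFTTT
Step 2: 7 trees catch fire, 4 burn out
  .TTTTT
  TT.TT.
  TTFTT.
  TF.FTT
  F...FT
  TF.FTT
Step 3: 7 trees catch fire, 7 burn out
  .TTTTT
  TT.TT.
  TF.FT.
  F...FT
  .....F
  F...FT
Step 4: 6 trees catch fire, 7 burn out
  .TTTTT
  TF.FT.
  F...F.
  .....F
  ......
  .....F
Step 5: 4 trees catch fire, 6 burn out
  .FTFTT
  F...F.
  ......
  ......
  ......
  ......
Step 6: 2 trees catch fire, 4 burn out
  ..F.FT
  ......
  ......
  ......
  ......
  ......

..F.FT
......
......
......
......
......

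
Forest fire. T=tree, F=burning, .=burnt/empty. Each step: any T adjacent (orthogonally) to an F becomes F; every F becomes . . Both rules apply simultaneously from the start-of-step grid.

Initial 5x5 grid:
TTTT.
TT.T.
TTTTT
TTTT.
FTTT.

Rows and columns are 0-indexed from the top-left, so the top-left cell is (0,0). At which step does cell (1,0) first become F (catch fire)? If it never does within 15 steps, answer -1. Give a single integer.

Step 1: cell (1,0)='T' (+2 fires, +1 burnt)
Step 2: cell (1,0)='T' (+3 fires, +2 burnt)
Step 3: cell (1,0)='F' (+4 fires, +3 burnt)
  -> target ignites at step 3
Step 4: cell (1,0)='.' (+4 fires, +4 burnt)
Step 5: cell (1,0)='.' (+2 fires, +4 burnt)
Step 6: cell (1,0)='.' (+3 fires, +2 burnt)
Step 7: cell (1,0)='.' (+1 fires, +3 burnt)
Step 8: cell (1,0)='.' (+0 fires, +1 burnt)
  fire out at step 8

3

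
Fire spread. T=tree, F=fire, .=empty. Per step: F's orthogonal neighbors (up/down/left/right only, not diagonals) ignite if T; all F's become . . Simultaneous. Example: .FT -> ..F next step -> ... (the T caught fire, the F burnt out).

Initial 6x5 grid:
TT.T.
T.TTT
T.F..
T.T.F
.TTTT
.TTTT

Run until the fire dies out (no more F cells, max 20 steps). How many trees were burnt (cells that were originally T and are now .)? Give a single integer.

Step 1: +3 fires, +2 burnt (F count now 3)
Step 2: +4 fires, +3 burnt (F count now 4)
Step 3: +5 fires, +4 burnt (F count now 5)
Step 4: +1 fires, +5 burnt (F count now 1)
Step 5: +0 fires, +1 burnt (F count now 0)
Fire out after step 5
Initially T: 18, now '.': 25
Total burnt (originally-T cells now '.'): 13

Answer: 13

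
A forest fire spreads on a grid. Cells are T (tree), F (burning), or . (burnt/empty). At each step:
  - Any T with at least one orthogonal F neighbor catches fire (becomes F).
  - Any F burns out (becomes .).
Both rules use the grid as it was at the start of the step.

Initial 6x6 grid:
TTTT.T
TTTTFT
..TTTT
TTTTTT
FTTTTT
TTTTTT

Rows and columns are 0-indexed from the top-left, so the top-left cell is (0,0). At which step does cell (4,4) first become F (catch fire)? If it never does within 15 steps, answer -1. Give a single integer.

Step 1: cell (4,4)='T' (+6 fires, +2 burnt)
Step 2: cell (4,4)='T' (+9 fires, +6 burnt)
Step 3: cell (4,4)='F' (+9 fires, +9 burnt)
  -> target ignites at step 3
Step 4: cell (4,4)='.' (+5 fires, +9 burnt)
Step 5: cell (4,4)='.' (+2 fires, +5 burnt)
Step 6: cell (4,4)='.' (+0 fires, +2 burnt)
  fire out at step 6

3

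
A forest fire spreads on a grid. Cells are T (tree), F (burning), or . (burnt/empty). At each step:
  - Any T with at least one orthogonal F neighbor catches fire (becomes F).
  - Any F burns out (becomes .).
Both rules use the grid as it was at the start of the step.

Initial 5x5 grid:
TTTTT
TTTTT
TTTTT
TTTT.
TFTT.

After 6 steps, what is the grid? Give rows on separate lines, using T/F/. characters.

Step 1: 3 trees catch fire, 1 burn out
  TTTTT
  TTTTT
  TTTTT
  TFTT.
  F.FT.
Step 2: 4 trees catch fire, 3 burn out
  TTTTT
  TTTTT
  TFTTT
  F.FT.
  ...F.
Step 3: 4 trees catch fire, 4 burn out
  TTTTT
  TFTTT
  F.FTT
  ...F.
  .....
Step 4: 4 trees catch fire, 4 burn out
  TFTTT
  F.FTT
  ...FT
  .....
  .....
Step 5: 4 trees catch fire, 4 burn out
  F.FTT
  ...FT
  ....F
  .....
  .....
Step 6: 2 trees catch fire, 4 burn out
  ...FT
  ....F
  .....
  .....
  .....

...FT
....F
.....
.....
.....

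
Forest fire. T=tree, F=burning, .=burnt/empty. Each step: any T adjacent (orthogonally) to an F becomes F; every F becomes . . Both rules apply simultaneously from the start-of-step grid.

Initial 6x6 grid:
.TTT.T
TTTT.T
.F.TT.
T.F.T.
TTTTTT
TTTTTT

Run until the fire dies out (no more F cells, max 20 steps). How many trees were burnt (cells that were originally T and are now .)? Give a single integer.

Answer: 23

Derivation:
Step 1: +2 fires, +2 burnt (F count now 2)
Step 2: +6 fires, +2 burnt (F count now 6)
Step 3: +6 fires, +6 burnt (F count now 6)
Step 4: +7 fires, +6 burnt (F count now 7)
Step 5: +2 fires, +7 burnt (F count now 2)
Step 6: +0 fires, +2 burnt (F count now 0)
Fire out after step 6
Initially T: 25, now '.': 34
Total burnt (originally-T cells now '.'): 23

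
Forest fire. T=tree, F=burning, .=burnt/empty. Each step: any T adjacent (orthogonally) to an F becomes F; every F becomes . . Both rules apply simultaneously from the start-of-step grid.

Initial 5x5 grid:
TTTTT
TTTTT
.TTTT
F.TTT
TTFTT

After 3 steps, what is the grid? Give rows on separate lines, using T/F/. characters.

Step 1: 4 trees catch fire, 2 burn out
  TTTTT
  TTTTT
  .TTTT
  ..FTT
  FF.FT
Step 2: 3 trees catch fire, 4 burn out
  TTTTT
  TTTTT
  .TFTT
  ...FT
  ....F
Step 3: 4 trees catch fire, 3 burn out
  TTTTT
  TTFTT
  .F.FT
  ....F
  .....

TTTTT
TTFTT
.F.FT
....F
.....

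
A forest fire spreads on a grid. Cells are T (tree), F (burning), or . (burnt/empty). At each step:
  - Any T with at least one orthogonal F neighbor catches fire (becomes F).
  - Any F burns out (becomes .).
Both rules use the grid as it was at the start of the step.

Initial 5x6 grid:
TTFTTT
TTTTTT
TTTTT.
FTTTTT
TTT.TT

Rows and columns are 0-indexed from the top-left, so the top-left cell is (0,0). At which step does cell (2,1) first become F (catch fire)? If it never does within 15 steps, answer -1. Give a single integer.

Step 1: cell (2,1)='T' (+6 fires, +2 burnt)
Step 2: cell (2,1)='F' (+9 fires, +6 burnt)
  -> target ignites at step 2
Step 3: cell (2,1)='.' (+5 fires, +9 burnt)
Step 4: cell (2,1)='.' (+3 fires, +5 burnt)
Step 5: cell (2,1)='.' (+2 fires, +3 burnt)
Step 6: cell (2,1)='.' (+1 fires, +2 burnt)
Step 7: cell (2,1)='.' (+0 fires, +1 burnt)
  fire out at step 7

2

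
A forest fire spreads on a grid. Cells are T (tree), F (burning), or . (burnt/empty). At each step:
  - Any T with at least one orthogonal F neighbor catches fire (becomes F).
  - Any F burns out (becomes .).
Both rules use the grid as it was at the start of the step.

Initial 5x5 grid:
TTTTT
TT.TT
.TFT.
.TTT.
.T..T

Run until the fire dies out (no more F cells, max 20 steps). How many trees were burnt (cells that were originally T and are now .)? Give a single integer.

Step 1: +3 fires, +1 burnt (F count now 3)
Step 2: +4 fires, +3 burnt (F count now 4)
Step 3: +5 fires, +4 burnt (F count now 5)
Step 4: +3 fires, +5 burnt (F count now 3)
Step 5: +0 fires, +3 burnt (F count now 0)
Fire out after step 5
Initially T: 16, now '.': 24
Total burnt (originally-T cells now '.'): 15

Answer: 15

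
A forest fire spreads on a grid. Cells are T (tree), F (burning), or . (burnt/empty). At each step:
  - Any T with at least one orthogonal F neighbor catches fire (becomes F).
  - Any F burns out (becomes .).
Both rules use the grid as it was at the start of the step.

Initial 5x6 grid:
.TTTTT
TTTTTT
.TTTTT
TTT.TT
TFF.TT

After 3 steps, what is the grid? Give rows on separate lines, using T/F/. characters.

Step 1: 3 trees catch fire, 2 burn out
  .TTTTT
  TTTTTT
  .TTTTT
  TFF.TT
  F...TT
Step 2: 3 trees catch fire, 3 burn out
  .TTTTT
  TTTTTT
  .FFTTT
  F...TT
  ....TT
Step 3: 3 trees catch fire, 3 burn out
  .TTTTT
  TFFTTT
  ...FTT
  ....TT
  ....TT

.TTTTT
TFFTTT
...FTT
....TT
....TT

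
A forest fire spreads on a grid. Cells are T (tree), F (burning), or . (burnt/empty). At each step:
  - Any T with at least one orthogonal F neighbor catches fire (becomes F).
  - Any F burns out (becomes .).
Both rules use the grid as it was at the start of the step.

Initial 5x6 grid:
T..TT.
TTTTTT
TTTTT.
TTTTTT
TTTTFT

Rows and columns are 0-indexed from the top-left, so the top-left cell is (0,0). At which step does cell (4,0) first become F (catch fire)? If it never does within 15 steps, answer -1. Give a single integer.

Step 1: cell (4,0)='T' (+3 fires, +1 burnt)
Step 2: cell (4,0)='T' (+4 fires, +3 burnt)
Step 3: cell (4,0)='T' (+4 fires, +4 burnt)
Step 4: cell (4,0)='F' (+6 fires, +4 burnt)
  -> target ignites at step 4
Step 5: cell (4,0)='.' (+4 fires, +6 burnt)
Step 6: cell (4,0)='.' (+2 fires, +4 burnt)
Step 7: cell (4,0)='.' (+1 fires, +2 burnt)
Step 8: cell (4,0)='.' (+1 fires, +1 burnt)
Step 9: cell (4,0)='.' (+0 fires, +1 burnt)
  fire out at step 9

4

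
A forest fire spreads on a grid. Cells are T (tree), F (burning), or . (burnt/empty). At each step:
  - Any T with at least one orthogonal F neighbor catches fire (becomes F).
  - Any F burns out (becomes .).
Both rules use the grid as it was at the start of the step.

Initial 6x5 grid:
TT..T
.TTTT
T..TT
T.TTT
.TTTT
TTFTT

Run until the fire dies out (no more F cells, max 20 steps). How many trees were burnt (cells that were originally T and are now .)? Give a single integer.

Answer: 20

Derivation:
Step 1: +3 fires, +1 burnt (F count now 3)
Step 2: +5 fires, +3 burnt (F count now 5)
Step 3: +2 fires, +5 burnt (F count now 2)
Step 4: +2 fires, +2 burnt (F count now 2)
Step 5: +2 fires, +2 burnt (F count now 2)
Step 6: +2 fires, +2 burnt (F count now 2)
Step 7: +2 fires, +2 burnt (F count now 2)
Step 8: +1 fires, +2 burnt (F count now 1)
Step 9: +1 fires, +1 burnt (F count now 1)
Step 10: +0 fires, +1 burnt (F count now 0)
Fire out after step 10
Initially T: 22, now '.': 28
Total burnt (originally-T cells now '.'): 20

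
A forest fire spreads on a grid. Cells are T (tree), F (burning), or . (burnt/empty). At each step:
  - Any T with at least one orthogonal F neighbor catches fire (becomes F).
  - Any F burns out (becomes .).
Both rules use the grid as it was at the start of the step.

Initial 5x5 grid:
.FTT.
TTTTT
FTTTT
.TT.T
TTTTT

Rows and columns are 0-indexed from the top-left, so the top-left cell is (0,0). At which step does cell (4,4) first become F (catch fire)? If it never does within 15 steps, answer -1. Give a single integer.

Step 1: cell (4,4)='T' (+4 fires, +2 burnt)
Step 2: cell (4,4)='T' (+4 fires, +4 burnt)
Step 3: cell (4,4)='T' (+4 fires, +4 burnt)
Step 4: cell (4,4)='T' (+4 fires, +4 burnt)
Step 5: cell (4,4)='T' (+2 fires, +4 burnt)
Step 6: cell (4,4)='F' (+1 fires, +2 burnt)
  -> target ignites at step 6
Step 7: cell (4,4)='.' (+0 fires, +1 burnt)
  fire out at step 7

6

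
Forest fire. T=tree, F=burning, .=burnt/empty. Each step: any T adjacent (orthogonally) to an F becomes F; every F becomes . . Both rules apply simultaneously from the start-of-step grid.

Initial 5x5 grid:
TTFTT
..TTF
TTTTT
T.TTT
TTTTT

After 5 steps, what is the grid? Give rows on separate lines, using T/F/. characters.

Step 1: 6 trees catch fire, 2 burn out
  TF.FF
  ..FF.
  TTTTF
  T.TTT
  TTTTT
Step 2: 4 trees catch fire, 6 burn out
  F....
  .....
  TTFF.
  T.TTF
  TTTTT
Step 3: 4 trees catch fire, 4 burn out
  .....
  .....
  TF...
  T.FF.
  TTTTF
Step 4: 3 trees catch fire, 4 burn out
  .....
  .....
  F....
  T....
  TTFF.
Step 5: 2 trees catch fire, 3 burn out
  .....
  .....
  .....
  F....
  TF...

.....
.....
.....
F....
TF...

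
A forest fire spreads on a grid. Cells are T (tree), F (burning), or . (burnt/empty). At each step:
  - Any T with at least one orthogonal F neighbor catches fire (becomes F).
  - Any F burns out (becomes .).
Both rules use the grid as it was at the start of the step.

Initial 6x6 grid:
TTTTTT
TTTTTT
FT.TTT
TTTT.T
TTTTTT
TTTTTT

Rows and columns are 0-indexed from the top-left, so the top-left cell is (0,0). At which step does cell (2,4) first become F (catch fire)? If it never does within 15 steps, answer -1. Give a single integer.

Step 1: cell (2,4)='T' (+3 fires, +1 burnt)
Step 2: cell (2,4)='T' (+4 fires, +3 burnt)
Step 3: cell (2,4)='T' (+5 fires, +4 burnt)
Step 4: cell (2,4)='T' (+5 fires, +5 burnt)
Step 5: cell (2,4)='T' (+5 fires, +5 burnt)
Step 6: cell (2,4)='F' (+5 fires, +5 burnt)
  -> target ignites at step 6
Step 7: cell (2,4)='.' (+4 fires, +5 burnt)
Step 8: cell (2,4)='.' (+2 fires, +4 burnt)
Step 9: cell (2,4)='.' (+0 fires, +2 burnt)
  fire out at step 9

6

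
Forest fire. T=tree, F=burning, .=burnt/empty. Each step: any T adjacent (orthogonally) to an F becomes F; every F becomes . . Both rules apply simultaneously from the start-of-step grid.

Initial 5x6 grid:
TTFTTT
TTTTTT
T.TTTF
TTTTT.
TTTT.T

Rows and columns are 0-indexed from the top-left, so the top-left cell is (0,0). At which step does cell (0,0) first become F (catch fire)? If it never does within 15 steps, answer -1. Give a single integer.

Step 1: cell (0,0)='T' (+5 fires, +2 burnt)
Step 2: cell (0,0)='F' (+9 fires, +5 burnt)
  -> target ignites at step 2
Step 3: cell (0,0)='.' (+3 fires, +9 burnt)
Step 4: cell (0,0)='.' (+4 fires, +3 burnt)
Step 5: cell (0,0)='.' (+2 fires, +4 burnt)
Step 6: cell (0,0)='.' (+1 fires, +2 burnt)
Step 7: cell (0,0)='.' (+0 fires, +1 burnt)
  fire out at step 7

2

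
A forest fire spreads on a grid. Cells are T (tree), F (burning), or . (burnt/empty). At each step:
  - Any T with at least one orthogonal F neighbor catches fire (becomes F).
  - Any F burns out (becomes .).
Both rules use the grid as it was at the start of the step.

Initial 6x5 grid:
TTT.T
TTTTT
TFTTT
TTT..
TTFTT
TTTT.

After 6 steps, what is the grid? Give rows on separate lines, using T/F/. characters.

Step 1: 8 trees catch fire, 2 burn out
  TTT.T
  TFTTT
  F.FTT
  TFF..
  TF.FT
  TTFT.
Step 2: 9 trees catch fire, 8 burn out
  TFT.T
  F.FTT
  ...FT
  F....
  F...F
  TF.F.
Step 3: 5 trees catch fire, 9 burn out
  F.F.T
  ...FT
  ....F
  .....
  .....
  F....
Step 4: 1 trees catch fire, 5 burn out
  ....T
  ....F
  .....
  .....
  .....
  .....
Step 5: 1 trees catch fire, 1 burn out
  ....F
  .....
  .....
  .....
  .....
  .....
Step 6: 0 trees catch fire, 1 burn out
  .....
  .....
  .....
  .....
  .....
  .....

.....
.....
.....
.....
.....
.....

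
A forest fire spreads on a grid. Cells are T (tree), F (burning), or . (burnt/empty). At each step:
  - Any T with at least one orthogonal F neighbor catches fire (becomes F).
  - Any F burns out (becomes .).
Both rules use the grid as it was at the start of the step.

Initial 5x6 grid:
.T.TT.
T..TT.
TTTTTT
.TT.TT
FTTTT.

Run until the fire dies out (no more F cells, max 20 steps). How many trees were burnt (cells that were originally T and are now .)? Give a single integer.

Answer: 19

Derivation:
Step 1: +1 fires, +1 burnt (F count now 1)
Step 2: +2 fires, +1 burnt (F count now 2)
Step 3: +3 fires, +2 burnt (F count now 3)
Step 4: +3 fires, +3 burnt (F count now 3)
Step 5: +3 fires, +3 burnt (F count now 3)
Step 6: +3 fires, +3 burnt (F count now 3)
Step 7: +3 fires, +3 burnt (F count now 3)
Step 8: +1 fires, +3 burnt (F count now 1)
Step 9: +0 fires, +1 burnt (F count now 0)
Fire out after step 9
Initially T: 20, now '.': 29
Total burnt (originally-T cells now '.'): 19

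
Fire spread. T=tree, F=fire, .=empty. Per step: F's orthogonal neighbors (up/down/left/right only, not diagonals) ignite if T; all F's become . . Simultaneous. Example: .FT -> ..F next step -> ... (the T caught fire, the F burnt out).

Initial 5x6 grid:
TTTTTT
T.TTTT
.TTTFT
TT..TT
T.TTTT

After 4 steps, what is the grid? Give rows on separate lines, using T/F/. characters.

Step 1: 4 trees catch fire, 1 burn out
  TTTTTT
  T.TTFT
  .TTF.F
  TT..FT
  T.TTTT
Step 2: 6 trees catch fire, 4 burn out
  TTTTFT
  T.TF.F
  .TF...
  TT...F
  T.TTFT
Step 3: 6 trees catch fire, 6 burn out
  TTTF.F
  T.F...
  .F....
  TT....
  T.TF.F
Step 4: 3 trees catch fire, 6 burn out
  TTF...
  T.....
  ......
  TF....
  T.F...

TTF...
T.....
......
TF....
T.F...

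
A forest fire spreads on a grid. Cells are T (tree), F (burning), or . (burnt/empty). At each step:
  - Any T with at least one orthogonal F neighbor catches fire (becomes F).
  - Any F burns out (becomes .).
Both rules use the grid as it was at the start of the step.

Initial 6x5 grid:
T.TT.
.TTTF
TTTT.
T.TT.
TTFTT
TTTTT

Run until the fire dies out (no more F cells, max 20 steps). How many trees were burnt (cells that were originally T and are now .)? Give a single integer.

Answer: 21

Derivation:
Step 1: +5 fires, +2 burnt (F count now 5)
Step 2: +9 fires, +5 burnt (F count now 9)
Step 3: +6 fires, +9 burnt (F count now 6)
Step 4: +1 fires, +6 burnt (F count now 1)
Step 5: +0 fires, +1 burnt (F count now 0)
Fire out after step 5
Initially T: 22, now '.': 29
Total burnt (originally-T cells now '.'): 21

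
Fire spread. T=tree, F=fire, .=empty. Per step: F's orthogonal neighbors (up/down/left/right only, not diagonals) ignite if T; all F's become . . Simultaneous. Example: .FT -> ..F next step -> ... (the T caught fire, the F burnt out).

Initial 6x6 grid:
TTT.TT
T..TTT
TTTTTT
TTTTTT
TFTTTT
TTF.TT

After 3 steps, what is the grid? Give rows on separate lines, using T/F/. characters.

Step 1: 4 trees catch fire, 2 burn out
  TTT.TT
  T..TTT
  TTTTTT
  TFTTTT
  F.FTTT
  TF..TT
Step 2: 5 trees catch fire, 4 burn out
  TTT.TT
  T..TTT
  TFTTTT
  F.FTTT
  ...FTT
  F...TT
Step 3: 4 trees catch fire, 5 burn out
  TTT.TT
  T..TTT
  F.FTTT
  ...FTT
  ....FT
  ....TT

TTT.TT
T..TTT
F.FTTT
...FTT
....FT
....TT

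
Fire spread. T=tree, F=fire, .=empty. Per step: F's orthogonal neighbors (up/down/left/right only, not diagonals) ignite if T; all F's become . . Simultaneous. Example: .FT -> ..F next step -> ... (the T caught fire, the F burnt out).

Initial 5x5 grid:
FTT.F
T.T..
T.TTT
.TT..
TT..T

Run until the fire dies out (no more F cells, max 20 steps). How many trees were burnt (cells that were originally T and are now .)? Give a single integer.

Step 1: +2 fires, +2 burnt (F count now 2)
Step 2: +2 fires, +2 burnt (F count now 2)
Step 3: +1 fires, +2 burnt (F count now 1)
Step 4: +1 fires, +1 burnt (F count now 1)
Step 5: +2 fires, +1 burnt (F count now 2)
Step 6: +2 fires, +2 burnt (F count now 2)
Step 7: +1 fires, +2 burnt (F count now 1)
Step 8: +1 fires, +1 burnt (F count now 1)
Step 9: +0 fires, +1 burnt (F count now 0)
Fire out after step 9
Initially T: 13, now '.': 24
Total burnt (originally-T cells now '.'): 12

Answer: 12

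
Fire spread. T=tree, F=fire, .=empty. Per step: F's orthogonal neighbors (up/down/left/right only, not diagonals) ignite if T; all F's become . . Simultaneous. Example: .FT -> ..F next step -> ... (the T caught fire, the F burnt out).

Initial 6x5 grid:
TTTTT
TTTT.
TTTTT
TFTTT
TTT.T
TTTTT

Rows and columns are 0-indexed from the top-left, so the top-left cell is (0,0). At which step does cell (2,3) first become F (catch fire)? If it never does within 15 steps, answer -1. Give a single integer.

Step 1: cell (2,3)='T' (+4 fires, +1 burnt)
Step 2: cell (2,3)='T' (+7 fires, +4 burnt)
Step 3: cell (2,3)='F' (+7 fires, +7 burnt)
  -> target ignites at step 3
Step 4: cell (2,3)='.' (+6 fires, +7 burnt)
Step 5: cell (2,3)='.' (+2 fires, +6 burnt)
Step 6: cell (2,3)='.' (+1 fires, +2 burnt)
Step 7: cell (2,3)='.' (+0 fires, +1 burnt)
  fire out at step 7

3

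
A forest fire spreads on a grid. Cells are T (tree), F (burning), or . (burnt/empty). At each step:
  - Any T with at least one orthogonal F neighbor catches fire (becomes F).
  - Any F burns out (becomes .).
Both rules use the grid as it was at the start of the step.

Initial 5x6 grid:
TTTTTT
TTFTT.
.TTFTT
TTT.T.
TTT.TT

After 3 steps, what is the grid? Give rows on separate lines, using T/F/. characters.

Step 1: 5 trees catch fire, 2 burn out
  TTFTTT
  TF.FT.
  .TF.FT
  TTT.T.
  TTT.TT
Step 2: 8 trees catch fire, 5 burn out
  TF.FTT
  F...F.
  .F...F
  TTF.F.
  TTT.TT
Step 3: 5 trees catch fire, 8 burn out
  F...FT
  ......
  ......
  TF....
  TTF.FT

F...FT
......
......
TF....
TTF.FT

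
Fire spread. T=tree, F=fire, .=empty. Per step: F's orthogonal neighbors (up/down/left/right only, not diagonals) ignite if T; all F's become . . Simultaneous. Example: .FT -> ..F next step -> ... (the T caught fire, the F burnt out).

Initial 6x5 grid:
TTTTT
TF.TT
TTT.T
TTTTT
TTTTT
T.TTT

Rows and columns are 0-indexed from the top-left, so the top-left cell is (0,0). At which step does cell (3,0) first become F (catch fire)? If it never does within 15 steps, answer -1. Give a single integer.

Step 1: cell (3,0)='T' (+3 fires, +1 burnt)
Step 2: cell (3,0)='T' (+5 fires, +3 burnt)
Step 3: cell (3,0)='F' (+4 fires, +5 burnt)
  -> target ignites at step 3
Step 4: cell (3,0)='.' (+5 fires, +4 burnt)
Step 5: cell (3,0)='.' (+5 fires, +5 burnt)
Step 6: cell (3,0)='.' (+3 fires, +5 burnt)
Step 7: cell (3,0)='.' (+1 fires, +3 burnt)
Step 8: cell (3,0)='.' (+0 fires, +1 burnt)
  fire out at step 8

3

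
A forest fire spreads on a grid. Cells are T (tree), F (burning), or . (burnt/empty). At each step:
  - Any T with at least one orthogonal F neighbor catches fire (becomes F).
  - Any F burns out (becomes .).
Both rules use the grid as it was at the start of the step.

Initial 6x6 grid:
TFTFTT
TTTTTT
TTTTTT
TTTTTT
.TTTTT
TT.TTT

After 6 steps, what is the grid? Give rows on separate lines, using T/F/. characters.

Step 1: 5 trees catch fire, 2 burn out
  F.F.FT
  TFTFTT
  TTTTTT
  TTTTTT
  .TTTTT
  TT.TTT
Step 2: 6 trees catch fire, 5 burn out
  .....F
  F.F.FT
  TFTFTT
  TTTTTT
  .TTTTT
  TT.TTT
Step 3: 6 trees catch fire, 6 burn out
  ......
  .....F
  F.F.FT
  TFTFTT
  .TTTTT
  TT.TTT
Step 4: 6 trees catch fire, 6 burn out
  ......
  ......
  .....F
  F.F.FT
  .FTFTT
  TT.TTT
Step 5: 5 trees catch fire, 6 burn out
  ......
  ......
  ......
  .....F
  ..F.FT
  TF.FTT
Step 6: 3 trees catch fire, 5 burn out
  ......
  ......
  ......
  ......
  .....F
  F...FT

......
......
......
......
.....F
F...FT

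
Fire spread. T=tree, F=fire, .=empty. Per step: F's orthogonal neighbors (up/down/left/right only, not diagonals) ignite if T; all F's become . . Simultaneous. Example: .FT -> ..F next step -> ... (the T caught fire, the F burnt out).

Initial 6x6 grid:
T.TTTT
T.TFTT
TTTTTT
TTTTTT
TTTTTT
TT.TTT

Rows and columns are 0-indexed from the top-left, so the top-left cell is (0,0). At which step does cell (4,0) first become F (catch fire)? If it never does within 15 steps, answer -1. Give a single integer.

Step 1: cell (4,0)='T' (+4 fires, +1 burnt)
Step 2: cell (4,0)='T' (+6 fires, +4 burnt)
Step 3: cell (4,0)='T' (+6 fires, +6 burnt)
Step 4: cell (4,0)='T' (+6 fires, +6 burnt)
Step 5: cell (4,0)='T' (+5 fires, +6 burnt)
Step 6: cell (4,0)='F' (+4 fires, +5 burnt)
  -> target ignites at step 6
Step 7: cell (4,0)='.' (+1 fires, +4 burnt)
Step 8: cell (4,0)='.' (+0 fires, +1 burnt)
  fire out at step 8

6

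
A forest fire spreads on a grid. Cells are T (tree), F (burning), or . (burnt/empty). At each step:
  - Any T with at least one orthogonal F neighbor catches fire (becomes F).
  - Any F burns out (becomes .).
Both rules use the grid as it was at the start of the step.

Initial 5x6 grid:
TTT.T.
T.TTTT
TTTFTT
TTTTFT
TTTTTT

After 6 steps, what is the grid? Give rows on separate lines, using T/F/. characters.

Step 1: 6 trees catch fire, 2 burn out
  TTT.T.
  T.TFTT
  TTF.FT
  TTTF.F
  TTTTFT
Step 2: 7 trees catch fire, 6 burn out
  TTT.T.
  T.F.FT
  TF...F
  TTF...
  TTTF.F
Step 3: 6 trees catch fire, 7 burn out
  TTF.F.
  T....F
  F.....
  TF....
  TTF...
Step 4: 4 trees catch fire, 6 burn out
  TF....
  F.....
  ......
  F.....
  TF....
Step 5: 2 trees catch fire, 4 burn out
  F.....
  ......
  ......
  ......
  F.....
Step 6: 0 trees catch fire, 2 burn out
  ......
  ......
  ......
  ......
  ......

......
......
......
......
......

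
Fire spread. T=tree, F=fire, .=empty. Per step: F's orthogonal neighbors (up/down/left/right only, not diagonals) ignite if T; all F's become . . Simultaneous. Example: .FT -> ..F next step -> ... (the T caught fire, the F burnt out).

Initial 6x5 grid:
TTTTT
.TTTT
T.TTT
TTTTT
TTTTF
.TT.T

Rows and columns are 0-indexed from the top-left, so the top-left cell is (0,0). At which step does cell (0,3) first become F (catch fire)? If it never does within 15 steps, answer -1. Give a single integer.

Step 1: cell (0,3)='T' (+3 fires, +1 burnt)
Step 2: cell (0,3)='T' (+3 fires, +3 burnt)
Step 3: cell (0,3)='T' (+5 fires, +3 burnt)
Step 4: cell (0,3)='T' (+6 fires, +5 burnt)
Step 5: cell (0,3)='F' (+3 fires, +6 burnt)
  -> target ignites at step 5
Step 6: cell (0,3)='.' (+3 fires, +3 burnt)
Step 7: cell (0,3)='.' (+1 fires, +3 burnt)
Step 8: cell (0,3)='.' (+1 fires, +1 burnt)
Step 9: cell (0,3)='.' (+0 fires, +1 burnt)
  fire out at step 9

5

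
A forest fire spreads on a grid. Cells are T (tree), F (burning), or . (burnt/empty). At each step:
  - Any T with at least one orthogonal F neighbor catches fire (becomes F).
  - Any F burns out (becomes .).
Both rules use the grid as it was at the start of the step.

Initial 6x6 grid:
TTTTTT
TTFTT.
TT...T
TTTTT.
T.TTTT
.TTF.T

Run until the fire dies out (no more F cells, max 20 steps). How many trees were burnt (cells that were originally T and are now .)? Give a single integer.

Answer: 25

Derivation:
Step 1: +5 fires, +2 burnt (F count now 5)
Step 2: +9 fires, +5 burnt (F count now 9)
Step 3: +7 fires, +9 burnt (F count now 7)
Step 4: +3 fires, +7 burnt (F count now 3)
Step 5: +1 fires, +3 burnt (F count now 1)
Step 6: +0 fires, +1 burnt (F count now 0)
Fire out after step 6
Initially T: 26, now '.': 35
Total burnt (originally-T cells now '.'): 25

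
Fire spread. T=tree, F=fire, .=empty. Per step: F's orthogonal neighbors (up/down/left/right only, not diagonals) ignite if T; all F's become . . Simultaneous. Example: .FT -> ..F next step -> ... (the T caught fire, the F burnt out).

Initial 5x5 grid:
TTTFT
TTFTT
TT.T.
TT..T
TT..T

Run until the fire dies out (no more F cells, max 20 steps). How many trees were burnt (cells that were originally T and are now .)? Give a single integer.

Step 1: +4 fires, +2 burnt (F count now 4)
Step 2: +5 fires, +4 burnt (F count now 5)
Step 3: +3 fires, +5 burnt (F count now 3)
Step 4: +2 fires, +3 burnt (F count now 2)
Step 5: +1 fires, +2 burnt (F count now 1)
Step 6: +0 fires, +1 burnt (F count now 0)
Fire out after step 6
Initially T: 17, now '.': 23
Total burnt (originally-T cells now '.'): 15

Answer: 15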